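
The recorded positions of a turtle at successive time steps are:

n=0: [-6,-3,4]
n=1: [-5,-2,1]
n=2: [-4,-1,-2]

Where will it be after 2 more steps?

[-2,1,-8]

Each step adds [+1,+1,-3] to the position.
step 3: [-4,-1,-2] + [+1,+1,-3] → [-3,0,-5]
step 4: [-3,0,-5] + [+1,+1,-3] → [-2,1,-8]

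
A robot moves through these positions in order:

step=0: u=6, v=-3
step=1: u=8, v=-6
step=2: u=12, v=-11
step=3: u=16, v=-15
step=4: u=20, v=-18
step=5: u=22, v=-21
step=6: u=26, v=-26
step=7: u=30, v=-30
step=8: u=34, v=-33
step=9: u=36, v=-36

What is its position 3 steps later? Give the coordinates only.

u=48, v=-48

Differencing gives (+2,-3), (+4,-5), (+4,-4), (+4,-3), (+2,-3), (+4,-5), (+4,-4), (+4,-3), (+2,-3). This is the pattern (+2,-3), (+4,-5), (+4,-4), (+4,-3) repeated.
step 10: apply (+4,-5) → u=40, v=-41
step 11: apply (+4,-4) → u=44, v=-45
step 12: apply (+4,-3) → u=48, v=-48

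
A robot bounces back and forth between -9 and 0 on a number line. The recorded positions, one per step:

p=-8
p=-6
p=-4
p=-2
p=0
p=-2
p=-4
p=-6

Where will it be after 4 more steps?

The value travels 2 per step and bounces off the walls at -9 and 0.
  step 8: -6 → -8
  step 9: -8 → -8
  step 10: -8 → -6
  step 11: -6 → -4

p=-4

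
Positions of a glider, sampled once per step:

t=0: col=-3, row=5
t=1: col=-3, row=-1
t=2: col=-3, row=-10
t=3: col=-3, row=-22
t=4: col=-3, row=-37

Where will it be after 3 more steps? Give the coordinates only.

Taking differences between consecutive positions: (+0, -6), (+0, -9), (+0, -12), (+0, -15). These grow by (+0, -3) each step.
step 5: col=-3, row=-37 + (+0, -18) → col=-3, row=-55
step 6: col=-3, row=-55 + (+0, -21) → col=-3, row=-76
step 7: col=-3, row=-76 + (+0, -24) → col=-3, row=-100

col=-3, row=-100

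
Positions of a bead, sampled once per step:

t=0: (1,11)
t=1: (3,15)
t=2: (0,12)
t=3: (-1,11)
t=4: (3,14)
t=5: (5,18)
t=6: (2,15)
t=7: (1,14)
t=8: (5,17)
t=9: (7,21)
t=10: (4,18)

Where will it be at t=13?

(9,24)

The moves between consecutive positions are (+2,+4), (-3,-3), (-1,-1), (+4,+3), (+2,+4), (-3,-3), (-1,-1), (+4,+3), (+2,+4), (-3,-3); they repeat the 4-cycle [(+2,+4), (-3,-3), (-1,-1), (+4,+3)].
step 11: apply (-1,-1) → (3,17)
step 12: apply (+4,+3) → (7,20)
step 13: apply (+2,+4) → (9,24)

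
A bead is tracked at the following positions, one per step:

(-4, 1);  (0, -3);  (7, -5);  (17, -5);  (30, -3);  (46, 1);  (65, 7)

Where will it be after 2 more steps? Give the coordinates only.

(112, 25)

Taking differences between consecutive positions: (+4, -4), (+7, -2), (+10, +0), (+13, +2), (+16, +4), (+19, +6). These grow by (+3, +2) each step.
step 7: (65, 7) + (+22, +8) → (87, 15)
step 8: (87, 15) + (+25, +10) → (112, 25)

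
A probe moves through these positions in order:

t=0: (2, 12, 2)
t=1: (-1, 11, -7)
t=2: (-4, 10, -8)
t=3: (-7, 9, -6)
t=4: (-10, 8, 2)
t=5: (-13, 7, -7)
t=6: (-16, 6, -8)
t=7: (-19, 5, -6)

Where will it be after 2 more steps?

First: linear, -3 per step → -25 at step 9.
Second: linear, -1 per step → 3 at step 9.
Third: cycles through 2, -7, -8, -6 every 4 steps. Step 9 lands at position 1 of the cycle → -7.

(-25, 3, -7)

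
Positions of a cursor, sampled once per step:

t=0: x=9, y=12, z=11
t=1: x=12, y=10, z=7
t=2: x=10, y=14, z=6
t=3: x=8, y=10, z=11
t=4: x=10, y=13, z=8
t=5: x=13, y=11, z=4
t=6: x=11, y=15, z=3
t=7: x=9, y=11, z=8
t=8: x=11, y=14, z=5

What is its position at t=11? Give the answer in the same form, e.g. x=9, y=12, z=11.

Differencing gives (+3, -2, -4), (-2, +4, -1), (-2, -4, +5), (+2, +3, -3), (+3, -2, -4), (-2, +4, -1), (-2, -4, +5), (+2, +3, -3). This is the pattern (+3, -2, -4), (-2, +4, -1), (-2, -4, +5), (+2, +3, -3) repeated.
step 9: apply (+3, -2, -4) → x=14, y=12, z=1
step 10: apply (-2, +4, -1) → x=12, y=16, z=0
step 11: apply (-2, -4, +5) → x=10, y=12, z=5

x=10, y=12, z=5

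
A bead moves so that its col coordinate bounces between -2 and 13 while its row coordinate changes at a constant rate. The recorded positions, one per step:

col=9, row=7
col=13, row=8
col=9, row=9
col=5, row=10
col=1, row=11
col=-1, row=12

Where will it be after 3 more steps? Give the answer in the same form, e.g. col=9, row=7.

col=11, row=15

The col coordinate reflects between -2 and 13, moving 4 per step.
  step 6: -1 → 3
  step 7: 3 → 7
  step 8: 7 → 11
The row coordinate changes by +1 each step: at step 8 it is 15.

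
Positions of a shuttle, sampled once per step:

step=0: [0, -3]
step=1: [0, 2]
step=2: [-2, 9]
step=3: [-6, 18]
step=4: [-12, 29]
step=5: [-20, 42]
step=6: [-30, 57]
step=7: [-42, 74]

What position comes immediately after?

[-56, 93]

First differences are [+0, +5], [-2, +7], [-4, +9], [-6, +11], [-8, +13], [-10, +15], [-12, +17]; their common second difference is [-2, +2] (constant acceleration).
step 8: [-42, 74] + [-14, +19] → [-56, 93]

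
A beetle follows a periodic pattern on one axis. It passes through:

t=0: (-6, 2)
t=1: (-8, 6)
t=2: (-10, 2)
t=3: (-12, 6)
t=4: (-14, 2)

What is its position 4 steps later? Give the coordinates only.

The first coordinate changes by -2 each step, so at step 8 it is -6 + 8·(-2) = -22.
The second coordinate repeats the cycle [2, 6] with period 2; step 8 mod 2 = 0, giving 2.

(-22, 2)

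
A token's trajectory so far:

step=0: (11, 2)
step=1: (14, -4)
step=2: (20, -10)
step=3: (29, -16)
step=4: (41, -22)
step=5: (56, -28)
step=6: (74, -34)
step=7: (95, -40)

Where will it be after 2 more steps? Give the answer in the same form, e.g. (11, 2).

(146, -52)

First differences are (+3, -6), (+6, -6), (+9, -6), (+12, -6), (+15, -6), (+18, -6), (+21, -6); their common second difference is (+3, +0) (constant acceleration).
step 8: (95, -40) + (+24, -6) → (119, -46)
step 9: (119, -46) + (+27, -6) → (146, -52)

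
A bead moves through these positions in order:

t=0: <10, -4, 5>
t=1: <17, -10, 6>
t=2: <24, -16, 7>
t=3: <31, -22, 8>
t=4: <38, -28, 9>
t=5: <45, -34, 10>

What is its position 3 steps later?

<66, -52, 13>

The position changes by <+7, -6, +1> every step.
step 6: <45, -34, 10> + <+7, -6, +1> → <52, -40, 11>
step 7: <52, -40, 11> + <+7, -6, +1> → <59, -46, 12>
step 8: <59, -46, 12> + <+7, -6, +1> → <66, -52, 13>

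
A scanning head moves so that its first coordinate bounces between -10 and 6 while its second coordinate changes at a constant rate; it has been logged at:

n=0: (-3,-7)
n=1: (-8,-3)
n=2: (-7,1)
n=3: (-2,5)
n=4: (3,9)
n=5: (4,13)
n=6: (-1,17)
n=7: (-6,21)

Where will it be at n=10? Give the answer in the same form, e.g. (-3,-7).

(1,33)

The first coordinate reflects between -10 and 6, moving 5 per step.
  step 8: -6 → -9
  step 9: -9 → -4
  step 10: -4 → 1
The second coordinate changes by +4 each step: at step 10 it is 33.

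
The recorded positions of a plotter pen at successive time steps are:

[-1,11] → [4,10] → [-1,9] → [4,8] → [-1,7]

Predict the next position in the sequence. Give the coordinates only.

First: cycles through -1, 4 every 2 steps. Step 5 lands at position 1 of the cycle → 4.
Second: linear, -1 per step → 6 at step 5.

[4,6]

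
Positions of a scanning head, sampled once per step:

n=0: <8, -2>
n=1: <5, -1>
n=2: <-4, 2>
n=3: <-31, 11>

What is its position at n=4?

<-112, 38>

Step-to-step displacements: <-3, +1>, <-9, +3>, <-27, +9>; each is 3× the previous.
step 4: <-31, 11> + <-81, +27> → <-112, 38>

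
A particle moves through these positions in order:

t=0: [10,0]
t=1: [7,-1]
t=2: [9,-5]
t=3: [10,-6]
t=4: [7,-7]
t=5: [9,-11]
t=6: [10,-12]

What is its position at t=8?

The moves between consecutive positions are [-3,-1], [+2,-4], [+1,-1], [-3,-1], [+2,-4], [+1,-1]; they repeat the 3-cycle [[-3,-1], [+2,-4], [+1,-1]].
step 7: apply [-3,-1] → [7,-13]
step 8: apply [+2,-4] → [9,-17]

[9,-17]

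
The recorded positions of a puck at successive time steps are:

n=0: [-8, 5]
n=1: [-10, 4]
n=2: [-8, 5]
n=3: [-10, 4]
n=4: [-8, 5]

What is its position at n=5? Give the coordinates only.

[-10, 4]

The jumps are [-2, -1], [+2, +1], [-2, -1], [+2, +1] — a geometric progression with ratio -1.
step 5: [-8, 5] + [-2, -1] → [-10, 4]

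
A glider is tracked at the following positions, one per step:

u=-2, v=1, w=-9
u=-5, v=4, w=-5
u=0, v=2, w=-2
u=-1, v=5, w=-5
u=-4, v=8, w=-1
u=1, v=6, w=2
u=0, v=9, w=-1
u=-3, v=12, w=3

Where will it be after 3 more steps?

u=-2, v=16, w=7

The moves between consecutive positions are (-3, +3, +4), (+5, -2, +3), (-1, +3, -3), (-3, +3, +4), (+5, -2, +3), (-1, +3, -3), (-3, +3, +4); they repeat the 3-cycle [(-3, +3, +4), (+5, -2, +3), (-1, +3, -3)].
step 8: apply (+5, -2, +3) → u=2, v=10, w=6
step 9: apply (-1, +3, -3) → u=1, v=13, w=3
step 10: apply (-3, +3, +4) → u=-2, v=16, w=7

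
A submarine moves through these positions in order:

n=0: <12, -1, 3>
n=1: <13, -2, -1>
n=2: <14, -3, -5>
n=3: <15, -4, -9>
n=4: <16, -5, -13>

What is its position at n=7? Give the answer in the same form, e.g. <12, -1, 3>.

<19, -8, -25>

Constant displacement of <+1, -1, -4> per step.
step 5: <16, -5, -13> + <+1, -1, -4> → <17, -6, -17>
step 6: <17, -6, -17> + <+1, -1, -4> → <18, -7, -21>
step 7: <18, -7, -21> + <+1, -1, -4> → <19, -8, -25>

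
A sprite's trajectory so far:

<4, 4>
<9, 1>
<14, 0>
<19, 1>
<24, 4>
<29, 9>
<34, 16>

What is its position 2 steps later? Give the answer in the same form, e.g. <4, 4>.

<44, 36>

Taking differences between consecutive positions: <+5, -3>, <+5, -1>, <+5, +1>, <+5, +3>, <+5, +5>, <+5, +7>. These grow by <+0, +2> each step.
step 7: <34, 16> + <+5, +9> → <39, 25>
step 8: <39, 25> + <+5, +11> → <44, 36>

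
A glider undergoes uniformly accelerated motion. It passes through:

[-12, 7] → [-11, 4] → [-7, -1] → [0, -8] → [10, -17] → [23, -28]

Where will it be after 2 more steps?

[58, -56]

Taking differences between consecutive positions: [+1, -3], [+4, -5], [+7, -7], [+10, -9], [+13, -11]. These grow by [+3, -2] each step.
step 6: [23, -28] + [+16, -13] → [39, -41]
step 7: [39, -41] + [+19, -15] → [58, -56]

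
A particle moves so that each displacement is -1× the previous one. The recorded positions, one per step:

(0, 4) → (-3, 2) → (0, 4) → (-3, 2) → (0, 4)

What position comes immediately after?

The jumps are (-3, -2), (+3, +2), (-3, -2), (+3, +2) — a geometric progression with ratio -1.
step 5: (0, 4) + (-3, -2) → (-3, 2)

(-3, 2)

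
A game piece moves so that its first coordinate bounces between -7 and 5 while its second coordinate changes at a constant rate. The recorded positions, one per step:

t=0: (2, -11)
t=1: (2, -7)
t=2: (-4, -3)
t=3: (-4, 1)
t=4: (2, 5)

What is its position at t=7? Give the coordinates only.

The first coordinate reflects between -7 and 5, moving 6 per step.
  step 5: 2 → 2
  step 6: 2 → -4
  step 7: -4 → -4
The second coordinate changes by +4 each step: at step 7 it is 17.

(-4, 17)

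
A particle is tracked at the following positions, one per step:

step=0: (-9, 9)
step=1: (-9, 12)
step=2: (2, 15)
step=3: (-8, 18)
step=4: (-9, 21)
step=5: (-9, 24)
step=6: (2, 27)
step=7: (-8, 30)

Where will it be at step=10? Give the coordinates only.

(2, 39)

First: cycles through -9, -9, 2, -8 every 4 steps. Step 10 lands at position 2 of the cycle → 2.
Second: linear, +3 per step → 39 at step 10.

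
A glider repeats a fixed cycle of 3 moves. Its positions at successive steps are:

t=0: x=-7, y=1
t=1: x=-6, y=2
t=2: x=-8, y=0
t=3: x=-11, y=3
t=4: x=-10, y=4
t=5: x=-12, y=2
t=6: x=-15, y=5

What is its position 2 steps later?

x=-16, y=4

The moves between consecutive positions are (+1, +1), (-2, -2), (-3, +3), (+1, +1), (-2, -2), (-3, +3); they repeat the 3-cycle [(+1, +1), (-2, -2), (-3, +3)].
step 7: apply (+1, +1) → x=-14, y=6
step 8: apply (-2, -2) → x=-16, y=4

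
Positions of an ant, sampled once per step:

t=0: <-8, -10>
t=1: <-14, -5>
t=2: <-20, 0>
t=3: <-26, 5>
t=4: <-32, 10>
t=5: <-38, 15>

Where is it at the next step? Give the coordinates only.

<-44, 20>

Constant displacement of <-6, +5> per step.
step 6: <-38, 15> + <-6, +5> → <-44, 20>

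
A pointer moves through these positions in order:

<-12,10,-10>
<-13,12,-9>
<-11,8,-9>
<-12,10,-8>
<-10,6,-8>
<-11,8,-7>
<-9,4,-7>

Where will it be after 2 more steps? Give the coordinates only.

Differencing gives <-1,+2,+1>, <+2,-4,+0>, <-1,+2,+1>, <+2,-4,+0>, <-1,+2,+1>, <+2,-4,+0>. This is the pattern <-1,+2,+1>, <+2,-4,+0> repeated.
step 7: apply <-1,+2,+1> → <-10,6,-6>
step 8: apply <+2,-4,+0> → <-8,2,-6>

<-8,2,-6>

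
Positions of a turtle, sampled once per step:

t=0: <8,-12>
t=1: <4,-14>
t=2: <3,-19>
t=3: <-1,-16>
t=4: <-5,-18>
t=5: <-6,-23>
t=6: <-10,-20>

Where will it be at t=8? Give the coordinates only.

<-15,-27>

The moves between consecutive positions are <-4,-2>, <-1,-5>, <-4,+3>, <-4,-2>, <-1,-5>, <-4,+3>; they repeat the 3-cycle [<-4,-2>, <-1,-5>, <-4,+3>].
step 7: apply <-4,-2> → <-14,-22>
step 8: apply <-1,-5> → <-15,-27>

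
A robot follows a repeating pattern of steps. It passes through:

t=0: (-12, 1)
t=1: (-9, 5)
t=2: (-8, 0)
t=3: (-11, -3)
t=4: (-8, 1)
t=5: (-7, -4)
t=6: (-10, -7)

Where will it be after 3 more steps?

(-9, -11)

Differencing gives (+3, +4), (+1, -5), (-3, -3), (+3, +4), (+1, -5), (-3, -3). This is the pattern (+3, +4), (+1, -5), (-3, -3) repeated.
step 7: apply (+3, +4) → (-7, -3)
step 8: apply (+1, -5) → (-6, -8)
step 9: apply (-3, -3) → (-9, -11)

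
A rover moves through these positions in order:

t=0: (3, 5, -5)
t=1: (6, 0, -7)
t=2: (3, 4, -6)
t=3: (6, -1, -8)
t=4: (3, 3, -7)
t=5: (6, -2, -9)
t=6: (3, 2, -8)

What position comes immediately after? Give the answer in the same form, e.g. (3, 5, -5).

Step-to-step displacements: (+3, -5, -2), (-3, +4, +1), (+3, -5, -2), (-3, +4, +1), (+3, -5, -2), (-3, +4, +1) — a repeating cycle of length 2.
step 7: apply (+3, -5, -2) → (6, -3, -10)

(6, -3, -10)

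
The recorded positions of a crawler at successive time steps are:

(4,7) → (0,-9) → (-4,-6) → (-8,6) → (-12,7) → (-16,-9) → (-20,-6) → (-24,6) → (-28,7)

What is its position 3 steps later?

(-40,6)

The first coordinate changes by -4 each step, so at step 11 it is 4 + 11·(-4) = -40.
The second coordinate repeats the cycle [7, -9, -6, 6] with period 4; step 11 mod 4 = 3, giving 6.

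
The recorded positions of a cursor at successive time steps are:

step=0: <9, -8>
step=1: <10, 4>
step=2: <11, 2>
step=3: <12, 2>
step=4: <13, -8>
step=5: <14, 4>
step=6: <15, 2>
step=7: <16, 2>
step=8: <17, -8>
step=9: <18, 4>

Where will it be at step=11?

<20, 2>

First: linear, +1 per step → 20 at step 11.
Second: cycles through -8, 4, 2, 2 every 4 steps. Step 11 lands at position 3 of the cycle → 2.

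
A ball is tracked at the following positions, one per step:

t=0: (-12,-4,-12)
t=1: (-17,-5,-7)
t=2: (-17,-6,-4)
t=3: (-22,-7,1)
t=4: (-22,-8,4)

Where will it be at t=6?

(-27,-10,12)

Step-to-step displacements: (-5,-1,+5), (+0,-1,+3), (-5,-1,+5), (+0,-1,+3) — a repeating cycle of length 2.
step 5: apply (-5,-1,+5) → (-27,-9,9)
step 6: apply (+0,-1,+3) → (-27,-10,12)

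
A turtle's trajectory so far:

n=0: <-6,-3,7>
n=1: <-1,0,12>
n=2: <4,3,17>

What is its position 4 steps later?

<24,15,37>

The position changes by <+5,+3,+5> every step.
step 3: <4,3,17> + <+5,+3,+5> → <9,6,22>
step 4: <9,6,22> + <+5,+3,+5> → <14,9,27>
step 5: <14,9,27> + <+5,+3,+5> → <19,12,32>
step 6: <19,12,32> + <+5,+3,+5> → <24,15,37>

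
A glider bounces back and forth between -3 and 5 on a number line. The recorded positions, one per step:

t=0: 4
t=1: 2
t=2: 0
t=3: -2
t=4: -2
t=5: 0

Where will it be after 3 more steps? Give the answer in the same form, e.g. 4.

The value reflects between -3 and 5, moving 2 per step.
  step 6: 0 → 2
  step 7: 2 → 4
  step 8: 4 → 4

4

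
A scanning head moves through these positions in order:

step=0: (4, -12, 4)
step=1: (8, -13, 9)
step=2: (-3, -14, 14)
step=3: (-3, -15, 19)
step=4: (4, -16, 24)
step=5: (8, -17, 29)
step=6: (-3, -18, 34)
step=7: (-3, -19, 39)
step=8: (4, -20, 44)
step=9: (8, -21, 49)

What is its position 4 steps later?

First: cycles through 4, 8, -3, -3 every 4 steps. Step 13 lands at position 1 of the cycle → 8.
Second: linear, -1 per step → -25 at step 13.
Third: linear, +5 per step → 69 at step 13.

(8, -25, 69)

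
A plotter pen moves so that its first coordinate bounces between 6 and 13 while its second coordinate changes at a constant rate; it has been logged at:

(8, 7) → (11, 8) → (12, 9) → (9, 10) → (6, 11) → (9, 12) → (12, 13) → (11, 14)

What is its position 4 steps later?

The first coordinate reflects between 6 and 13, moving 3 per step.
  step 8: 11 → 8
  step 9: 8 → 7
  step 10: 7 → 10
  step 11: 10 → 13
The second coordinate changes by +1 each step: at step 11 it is 18.

(13, 18)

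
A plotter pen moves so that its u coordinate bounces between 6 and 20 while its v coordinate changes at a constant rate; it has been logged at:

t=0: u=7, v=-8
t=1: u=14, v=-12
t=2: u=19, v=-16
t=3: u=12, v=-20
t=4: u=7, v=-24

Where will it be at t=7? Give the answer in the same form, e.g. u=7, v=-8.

The u coordinate reflects between 6 and 20, moving 7 per step.
  step 5: 7 → 14
  step 6: 14 → 19
  step 7: 19 → 12
The v coordinate changes by -4 each step: at step 7 it is -36.

u=12, v=-36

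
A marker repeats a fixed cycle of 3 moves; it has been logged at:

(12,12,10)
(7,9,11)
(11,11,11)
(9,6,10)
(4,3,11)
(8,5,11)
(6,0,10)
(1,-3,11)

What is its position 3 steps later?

(-2,-9,11)

Differencing gives (-5,-3,+1), (+4,+2,+0), (-2,-5,-1), (-5,-3,+1), (+4,+2,+0), (-2,-5,-1), (-5,-3,+1). This is the pattern (-5,-3,+1), (+4,+2,+0), (-2,-5,-1) repeated.
step 8: apply (+4,+2,+0) → (5,-1,11)
step 9: apply (-2,-5,-1) → (3,-6,10)
step 10: apply (-5,-3,+1) → (-2,-9,11)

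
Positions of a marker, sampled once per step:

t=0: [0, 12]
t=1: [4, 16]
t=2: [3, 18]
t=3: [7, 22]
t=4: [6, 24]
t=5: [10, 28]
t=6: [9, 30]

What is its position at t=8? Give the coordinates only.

Step-to-step displacements: [+4, +4], [-1, +2], [+4, +4], [-1, +2], [+4, +4], [-1, +2] — a repeating cycle of length 2.
step 7: apply [+4, +4] → [13, 34]
step 8: apply [-1, +2] → [12, 36]

[12, 36]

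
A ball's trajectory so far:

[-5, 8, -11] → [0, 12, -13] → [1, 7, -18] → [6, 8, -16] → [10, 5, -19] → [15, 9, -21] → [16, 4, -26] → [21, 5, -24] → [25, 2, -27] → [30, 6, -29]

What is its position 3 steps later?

[40, -1, -35]

The moves between consecutive positions are [+5, +4, -2], [+1, -5, -5], [+5, +1, +2], [+4, -3, -3], [+5, +4, -2], [+1, -5, -5], [+5, +1, +2], [+4, -3, -3], [+5, +4, -2]; they repeat the 4-cycle [[+5, +4, -2], [+1, -5, -5], [+5, +1, +2], [+4, -3, -3]].
step 10: apply [+1, -5, -5] → [31, 1, -34]
step 11: apply [+5, +1, +2] → [36, 2, -32]
step 12: apply [+4, -3, -3] → [40, -1, -35]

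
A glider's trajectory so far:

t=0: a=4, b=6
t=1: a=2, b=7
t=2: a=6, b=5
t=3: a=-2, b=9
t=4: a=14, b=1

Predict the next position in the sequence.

a=-18, b=17

Consecutive displacements (-2, +1), (+4, -2), (-8, +4), (+16, -8) scale by a factor of -2 each step.
step 5: a=14, b=1 + (-32, +16) → a=-18, b=17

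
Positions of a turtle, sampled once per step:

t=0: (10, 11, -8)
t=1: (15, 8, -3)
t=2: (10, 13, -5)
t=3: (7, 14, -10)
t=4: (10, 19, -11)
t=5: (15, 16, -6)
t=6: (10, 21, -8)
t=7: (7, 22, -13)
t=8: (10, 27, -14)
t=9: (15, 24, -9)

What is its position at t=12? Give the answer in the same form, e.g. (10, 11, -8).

Step-to-step displacements: (+5, -3, +5), (-5, +5, -2), (-3, +1, -5), (+3, +5, -1), (+5, -3, +5), (-5, +5, -2), (-3, +1, -5), (+3, +5, -1), (+5, -3, +5) — a repeating cycle of length 4.
step 10: apply (-5, +5, -2) → (10, 29, -11)
step 11: apply (-3, +1, -5) → (7, 30, -16)
step 12: apply (+3, +5, -1) → (10, 35, -17)

(10, 35, -17)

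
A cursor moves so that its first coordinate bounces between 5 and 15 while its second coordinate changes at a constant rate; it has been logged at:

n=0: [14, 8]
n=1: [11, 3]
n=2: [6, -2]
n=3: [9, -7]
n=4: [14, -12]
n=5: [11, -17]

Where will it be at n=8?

The first coordinate reflects between 5 and 15, moving 5 per step.
  step 6: 11 → 6
  step 7: 6 → 9
  step 8: 9 → 14
The second coordinate changes by -5 each step: at step 8 it is -32.

[14, -32]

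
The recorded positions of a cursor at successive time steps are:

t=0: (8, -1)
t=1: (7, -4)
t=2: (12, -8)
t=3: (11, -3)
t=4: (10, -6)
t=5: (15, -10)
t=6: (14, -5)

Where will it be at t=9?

(17, -7)

The moves between consecutive positions are (-1, -3), (+5, -4), (-1, +5), (-1, -3), (+5, -4), (-1, +5); they repeat the 3-cycle [(-1, -3), (+5, -4), (-1, +5)].
step 7: apply (-1, -3) → (13, -8)
step 8: apply (+5, -4) → (18, -12)
step 9: apply (-1, +5) → (17, -7)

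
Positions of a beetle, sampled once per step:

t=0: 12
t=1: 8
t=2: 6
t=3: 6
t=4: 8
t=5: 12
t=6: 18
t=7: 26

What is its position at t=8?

36

Successive displacements: -4, -2, +0, +2, +4, +6, +8 — each changes by +2.
step 8: 26 + 10 → 36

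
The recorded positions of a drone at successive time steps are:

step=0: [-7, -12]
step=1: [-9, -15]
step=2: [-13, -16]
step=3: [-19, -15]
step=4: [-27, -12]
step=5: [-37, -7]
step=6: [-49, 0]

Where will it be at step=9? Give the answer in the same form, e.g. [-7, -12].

Taking differences between consecutive positions: [-2, -3], [-4, -1], [-6, +1], [-8, +3], [-10, +5], [-12, +7]. These grow by [-2, +2] each step.
step 7: [-49, 0] + [-14, +9] → [-63, 9]
step 8: [-63, 9] + [-16, +11] → [-79, 20]
step 9: [-79, 20] + [-18, +13] → [-97, 33]

[-97, 33]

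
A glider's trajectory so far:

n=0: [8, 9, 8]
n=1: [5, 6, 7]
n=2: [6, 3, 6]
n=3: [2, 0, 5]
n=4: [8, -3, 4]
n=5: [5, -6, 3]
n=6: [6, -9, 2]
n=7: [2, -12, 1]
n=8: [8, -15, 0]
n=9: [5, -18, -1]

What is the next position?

[6, -21, -2]

The first coordinate repeats the cycle [8, 5, 6, 2] with period 4; step 10 mod 4 = 2, giving 6.
The second coordinate changes by -3 each step, so at step 10 it is 9 + 10·(-3) = -21.
The third coordinate changes by -1 each step, so at step 10 it is 8 + 10·(-1) = -2.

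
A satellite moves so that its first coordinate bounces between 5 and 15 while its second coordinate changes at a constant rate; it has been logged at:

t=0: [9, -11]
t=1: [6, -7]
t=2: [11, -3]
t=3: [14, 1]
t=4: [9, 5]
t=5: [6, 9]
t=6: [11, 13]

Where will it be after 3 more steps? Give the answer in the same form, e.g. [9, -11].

The first coordinate reflects between 5 and 15, moving 5 per step.
  step 7: 11 → 14
  step 8: 14 → 9
  step 9: 9 → 6
The second coordinate changes by +4 each step: at step 9 it is 25.

[6, 25]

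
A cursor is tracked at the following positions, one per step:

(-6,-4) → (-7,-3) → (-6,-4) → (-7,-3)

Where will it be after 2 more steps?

(-7,-3)

The jumps are (-1,+1), (+1,-1), (-1,+1) — a geometric progression with ratio -1.
step 4: (-7,-3) + (+1,-1) → (-6,-4)
step 5: (-6,-4) + (-1,+1) → (-7,-3)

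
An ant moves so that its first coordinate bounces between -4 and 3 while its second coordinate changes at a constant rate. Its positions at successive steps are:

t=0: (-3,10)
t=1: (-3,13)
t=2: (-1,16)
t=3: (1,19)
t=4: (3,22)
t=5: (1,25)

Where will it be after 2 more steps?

(-3,31)

The first coordinate reflects between -4 and 3, moving 2 per step.
  step 6: 1 → -1
  step 7: -1 → -3
The second coordinate changes by +3 each step: at step 7 it is 31.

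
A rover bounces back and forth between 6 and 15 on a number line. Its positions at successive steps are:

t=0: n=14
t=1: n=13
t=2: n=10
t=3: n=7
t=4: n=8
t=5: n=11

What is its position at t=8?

n=10

The value reflects between 6 and 15, moving 3 per step.
  step 6: 11 → 14
  step 7: 14 → 13
  step 8: 13 → 10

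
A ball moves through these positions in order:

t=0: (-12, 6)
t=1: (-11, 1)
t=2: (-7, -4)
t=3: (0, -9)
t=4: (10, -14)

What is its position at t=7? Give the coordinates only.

Successive displacements: (+1, -5), (+4, -5), (+7, -5), (+10, -5) — each changes by (+3, +0).
step 5: (10, -14) + (+13, -5) → (23, -19)
step 6: (23, -19) + (+16, -5) → (39, -24)
step 7: (39, -24) + (+19, -5) → (58, -29)

(58, -29)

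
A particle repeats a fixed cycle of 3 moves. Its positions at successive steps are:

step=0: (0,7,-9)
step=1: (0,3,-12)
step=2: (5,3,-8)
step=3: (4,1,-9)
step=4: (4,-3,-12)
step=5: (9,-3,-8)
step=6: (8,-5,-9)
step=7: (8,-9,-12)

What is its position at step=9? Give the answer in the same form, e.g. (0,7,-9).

(12,-11,-9)

Differencing gives (+0,-4,-3), (+5,+0,+4), (-1,-2,-1), (+0,-4,-3), (+5,+0,+4), (-1,-2,-1), (+0,-4,-3). This is the pattern (+0,-4,-3), (+5,+0,+4), (-1,-2,-1) repeated.
step 8: apply (+5,+0,+4) → (13,-9,-8)
step 9: apply (-1,-2,-1) → (12,-11,-9)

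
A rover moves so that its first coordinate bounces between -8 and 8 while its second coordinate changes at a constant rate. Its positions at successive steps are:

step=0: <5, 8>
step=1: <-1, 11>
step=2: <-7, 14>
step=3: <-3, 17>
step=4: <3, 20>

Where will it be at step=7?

<-5, 29>

The first coordinate travels 6 per step and bounces off the walls at -8 and 8.
  step 5: 3 → 7
  step 6: 7 → 1
  step 7: 1 → -5
The second coordinate changes by +3 each step: at step 7 it is 29.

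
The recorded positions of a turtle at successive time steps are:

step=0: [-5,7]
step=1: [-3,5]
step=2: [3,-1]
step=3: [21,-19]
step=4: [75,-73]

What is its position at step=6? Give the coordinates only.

The jumps are [+2,-2], [+6,-6], [+18,-18], [+54,-54] — a geometric progression with ratio 3.
step 5: [75,-73] + [+162,-162] → [237,-235]
step 6: [237,-235] + [+486,-486] → [723,-721]

[723,-721]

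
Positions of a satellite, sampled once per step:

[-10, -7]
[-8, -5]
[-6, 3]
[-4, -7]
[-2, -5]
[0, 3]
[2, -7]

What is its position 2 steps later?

[6, 3]

First: linear, +2 per step → 6 at step 8.
Second: cycles through -7, -5, 3 every 3 steps. Step 8 lands at position 2 of the cycle → 3.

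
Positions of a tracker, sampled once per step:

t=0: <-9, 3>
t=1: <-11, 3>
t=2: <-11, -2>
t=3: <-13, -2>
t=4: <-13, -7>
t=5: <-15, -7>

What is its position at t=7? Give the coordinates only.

<-17, -12>

The moves between consecutive positions are <-2, +0>, <+0, -5>, <-2, +0>, <+0, -5>, <-2, +0>; they repeat the 2-cycle [<-2, +0>, <+0, -5>].
step 6: apply <+0, -5> → <-15, -12>
step 7: apply <-2, +0> → <-17, -12>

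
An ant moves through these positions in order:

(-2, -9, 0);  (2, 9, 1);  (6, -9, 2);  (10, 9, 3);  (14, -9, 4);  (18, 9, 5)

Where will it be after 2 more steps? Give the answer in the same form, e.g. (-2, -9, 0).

First: linear, +4 per step → 26 at step 7.
Second: cycles through -9, 9 every 2 steps. Step 7 lands at position 1 of the cycle → 9.
Third: linear, +1 per step → 7 at step 7.

(26, 9, 7)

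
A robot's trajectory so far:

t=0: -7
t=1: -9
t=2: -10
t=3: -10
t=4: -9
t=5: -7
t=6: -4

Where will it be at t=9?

First differences are -2, -1, +0, +1, +2, +3; their common second difference is +1 (constant acceleration).
step 7: -4 + 4 → 0
step 8: 0 + 5 → 5
step 9: 5 + 6 → 11

11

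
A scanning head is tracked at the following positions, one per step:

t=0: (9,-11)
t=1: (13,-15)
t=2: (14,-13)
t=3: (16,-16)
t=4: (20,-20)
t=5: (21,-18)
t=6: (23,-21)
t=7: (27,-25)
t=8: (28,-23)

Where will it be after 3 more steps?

(35,-28)

The moves between consecutive positions are (+4,-4), (+1,+2), (+2,-3), (+4,-4), (+1,+2), (+2,-3), (+4,-4), (+1,+2); they repeat the 3-cycle [(+4,-4), (+1,+2), (+2,-3)].
step 9: apply (+2,-3) → (30,-26)
step 10: apply (+4,-4) → (34,-30)
step 11: apply (+1,+2) → (35,-28)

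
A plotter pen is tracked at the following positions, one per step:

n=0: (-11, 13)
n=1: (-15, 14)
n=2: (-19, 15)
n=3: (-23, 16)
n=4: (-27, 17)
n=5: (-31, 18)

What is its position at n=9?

Each step adds (-4, +1) to the position.
step 6: (-31, 18) + (-4, +1) → (-35, 19)
step 7: (-35, 19) + (-4, +1) → (-39, 20)
step 8: (-39, 20) + (-4, +1) → (-43, 21)
step 9: (-43, 21) + (-4, +1) → (-47, 22)

(-47, 22)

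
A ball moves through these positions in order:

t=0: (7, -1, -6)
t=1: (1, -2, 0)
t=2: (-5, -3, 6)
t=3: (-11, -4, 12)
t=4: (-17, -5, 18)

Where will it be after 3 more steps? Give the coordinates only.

The position changes by (-6, -1, +6) every step.
step 5: (-17, -5, 18) + (-6, -1, +6) → (-23, -6, 24)
step 6: (-23, -6, 24) + (-6, -1, +6) → (-29, -7, 30)
step 7: (-29, -7, 30) + (-6, -1, +6) → (-35, -8, 36)

(-35, -8, 36)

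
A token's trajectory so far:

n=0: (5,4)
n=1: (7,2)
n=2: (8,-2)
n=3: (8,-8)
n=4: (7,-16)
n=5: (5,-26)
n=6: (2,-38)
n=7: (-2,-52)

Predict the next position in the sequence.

(-7,-68)

Successive displacements: (+2,-2), (+1,-4), (+0,-6), (-1,-8), (-2,-10), (-3,-12), (-4,-14) — each changes by (-1,-2).
step 8: (-2,-52) + (-5,-16) → (-7,-68)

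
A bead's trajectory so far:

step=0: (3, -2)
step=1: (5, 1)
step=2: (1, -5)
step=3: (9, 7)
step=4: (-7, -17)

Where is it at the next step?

The jumps are (+2, +3), (-4, -6), (+8, +12), (-16, -24) — a geometric progression with ratio -2.
step 5: (-7, -17) + (+32, +48) → (25, 31)

(25, 31)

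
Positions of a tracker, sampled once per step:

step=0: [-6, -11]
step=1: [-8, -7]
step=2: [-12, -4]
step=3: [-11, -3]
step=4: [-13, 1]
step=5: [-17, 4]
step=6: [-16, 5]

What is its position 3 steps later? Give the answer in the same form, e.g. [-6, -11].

Step-to-step displacements: [-2, +4], [-4, +3], [+1, +1], [-2, +4], [-4, +3], [+1, +1] — a repeating cycle of length 3.
step 7: apply [-2, +4] → [-18, 9]
step 8: apply [-4, +3] → [-22, 12]
step 9: apply [+1, +1] → [-21, 13]

[-21, 13]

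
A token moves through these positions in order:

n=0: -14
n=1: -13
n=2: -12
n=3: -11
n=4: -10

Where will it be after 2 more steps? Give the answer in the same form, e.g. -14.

Constant displacement of +1 per step.
step 5: -10 + 1 → -9
step 6: -9 + 1 → -8

-8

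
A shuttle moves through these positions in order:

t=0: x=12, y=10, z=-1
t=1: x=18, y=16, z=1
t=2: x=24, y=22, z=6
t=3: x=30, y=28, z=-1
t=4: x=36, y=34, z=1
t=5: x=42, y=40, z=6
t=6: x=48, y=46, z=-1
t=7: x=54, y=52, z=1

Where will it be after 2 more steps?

The x coordinate changes by +6 each step, so at step 9 it is 12 + 9·(6) = 66.
The y coordinate changes by +6 each step, so at step 9 it is 10 + 9·(6) = 64.
The z coordinate repeats the cycle [-1, 1, 6] with period 3; step 9 mod 3 = 0, giving -1.

x=66, y=64, z=-1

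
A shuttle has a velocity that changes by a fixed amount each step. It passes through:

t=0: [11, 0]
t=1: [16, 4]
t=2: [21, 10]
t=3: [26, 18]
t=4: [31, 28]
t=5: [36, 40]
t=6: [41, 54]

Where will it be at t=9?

Successive displacements: [+5, +4], [+5, +6], [+5, +8], [+5, +10], [+5, +12], [+5, +14] — each changes by [+0, +2].
step 7: [41, 54] + [+5, +16] → [46, 70]
step 8: [46, 70] + [+5, +18] → [51, 88]
step 9: [51, 88] + [+5, +20] → [56, 108]

[56, 108]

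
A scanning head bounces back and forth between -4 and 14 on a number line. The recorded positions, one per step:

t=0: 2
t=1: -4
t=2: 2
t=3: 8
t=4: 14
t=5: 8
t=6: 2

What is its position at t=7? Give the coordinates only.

The value reflects between -4 and 14, moving 6 per step.
  step 7: 2 → -4

-4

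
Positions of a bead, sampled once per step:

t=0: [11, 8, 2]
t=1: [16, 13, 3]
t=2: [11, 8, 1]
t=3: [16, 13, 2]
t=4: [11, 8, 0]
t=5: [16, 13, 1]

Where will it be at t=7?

Differencing gives [+5, +5, +1], [-5, -5, -2], [+5, +5, +1], [-5, -5, -2], [+5, +5, +1]. This is the pattern [+5, +5, +1], [-5, -5, -2] repeated.
step 6: apply [-5, -5, -2] → [11, 8, -1]
step 7: apply [+5, +5, +1] → [16, 13, 0]

[16, 13, 0]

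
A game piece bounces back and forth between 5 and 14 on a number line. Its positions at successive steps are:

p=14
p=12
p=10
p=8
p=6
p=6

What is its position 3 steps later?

The value travels 2 per step and bounces off the walls at 5 and 14.
  step 6: 6 → 8
  step 7: 8 → 10
  step 8: 10 → 12

p=12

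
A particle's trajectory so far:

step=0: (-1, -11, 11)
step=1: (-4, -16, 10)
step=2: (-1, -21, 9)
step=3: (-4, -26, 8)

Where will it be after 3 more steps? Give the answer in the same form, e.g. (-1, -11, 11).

The first coordinate repeats the cycle [-1, -4] with period 2; step 6 mod 2 = 0, giving -1.
The second coordinate changes by -5 each step, so at step 6 it is -11 + 6·(-5) = -41.
The third coordinate changes by -1 each step, so at step 6 it is 11 + 6·(-1) = 5.

(-1, -41, 5)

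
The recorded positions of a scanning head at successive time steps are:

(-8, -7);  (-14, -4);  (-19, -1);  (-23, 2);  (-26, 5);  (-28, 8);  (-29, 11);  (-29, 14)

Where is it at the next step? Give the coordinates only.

First differences are (-6, +3), (-5, +3), (-4, +3), (-3, +3), (-2, +3), (-1, +3), (+0, +3); their common second difference is (+1, +0) (constant acceleration).
step 8: (-29, 14) + (+1, +3) → (-28, 17)

(-28, 17)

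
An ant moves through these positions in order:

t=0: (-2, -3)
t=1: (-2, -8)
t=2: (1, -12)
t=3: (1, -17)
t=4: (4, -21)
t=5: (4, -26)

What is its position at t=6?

(7, -30)

The moves between consecutive positions are (+0, -5), (+3, -4), (+0, -5), (+3, -4), (+0, -5); they repeat the 2-cycle [(+0, -5), (+3, -4)].
step 6: apply (+3, -4) → (7, -30)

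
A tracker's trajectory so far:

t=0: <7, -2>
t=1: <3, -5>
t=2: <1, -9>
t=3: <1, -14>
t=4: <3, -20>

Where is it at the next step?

Successive displacements: <-4, -3>, <-2, -4>, <+0, -5>, <+2, -6> — each changes by <+2, -1>.
step 5: <3, -20> + <+4, -7> → <7, -27>

<7, -27>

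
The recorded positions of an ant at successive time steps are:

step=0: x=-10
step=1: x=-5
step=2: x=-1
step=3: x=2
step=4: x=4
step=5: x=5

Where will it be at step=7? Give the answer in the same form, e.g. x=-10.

x=4

Taking differences between consecutive positions: +5, +4, +3, +2, +1. These grow by -1 each step.
step 6: 5 + 0 → x=5
step 7: 5 − 1 → x=4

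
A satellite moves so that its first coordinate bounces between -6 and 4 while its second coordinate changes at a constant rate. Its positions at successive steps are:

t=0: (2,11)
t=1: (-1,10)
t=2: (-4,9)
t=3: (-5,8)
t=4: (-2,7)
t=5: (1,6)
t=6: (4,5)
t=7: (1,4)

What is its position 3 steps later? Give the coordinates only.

The first coordinate reflects between -6 and 4, moving 3 per step.
  step 8: 1 → -2
  step 9: -2 → -5
  step 10: -5 → -4
The second coordinate changes by -1 each step: at step 10 it is 1.

(-4,1)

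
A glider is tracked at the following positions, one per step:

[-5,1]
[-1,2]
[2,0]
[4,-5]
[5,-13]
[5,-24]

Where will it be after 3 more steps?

First differences are [+4,+1], [+3,-2], [+2,-5], [+1,-8], [+0,-11]; their common second difference is [-1,-3] (constant acceleration).
step 6: [5,-24] + [-1,-14] → [4,-38]
step 7: [4,-38] + [-2,-17] → [2,-55]
step 8: [2,-55] + [-3,-20] → [-1,-75]

[-1,-75]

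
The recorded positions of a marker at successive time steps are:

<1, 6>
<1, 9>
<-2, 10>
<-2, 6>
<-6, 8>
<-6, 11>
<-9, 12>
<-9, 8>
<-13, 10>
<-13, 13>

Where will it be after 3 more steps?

<-20, 12>

Step-to-step displacements: <+0, +3>, <-3, +1>, <+0, -4>, <-4, +2>, <+0, +3>, <-3, +1>, <+0, -4>, <-4, +2>, <+0, +3> — a repeating cycle of length 4.
step 10: apply <-3, +1> → <-16, 14>
step 11: apply <+0, -4> → <-16, 10>
step 12: apply <-4, +2> → <-20, 12>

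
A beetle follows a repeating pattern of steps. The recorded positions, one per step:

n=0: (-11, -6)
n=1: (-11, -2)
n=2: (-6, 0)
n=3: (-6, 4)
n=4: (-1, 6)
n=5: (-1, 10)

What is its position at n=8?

Differencing gives (+0, +4), (+5, +2), (+0, +4), (+5, +2), (+0, +4). This is the pattern (+0, +4), (+5, +2) repeated.
step 6: apply (+5, +2) → (4, 12)
step 7: apply (+0, +4) → (4, 16)
step 8: apply (+5, +2) → (9, 18)

(9, 18)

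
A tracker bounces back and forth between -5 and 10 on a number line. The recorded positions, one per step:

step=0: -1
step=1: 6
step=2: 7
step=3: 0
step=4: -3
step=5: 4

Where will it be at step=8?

-5

The value reflects between -5 and 10, moving 7 per step.
  step 6: 4 → 9
  step 7: 9 → 2
  step 8: 2 → -5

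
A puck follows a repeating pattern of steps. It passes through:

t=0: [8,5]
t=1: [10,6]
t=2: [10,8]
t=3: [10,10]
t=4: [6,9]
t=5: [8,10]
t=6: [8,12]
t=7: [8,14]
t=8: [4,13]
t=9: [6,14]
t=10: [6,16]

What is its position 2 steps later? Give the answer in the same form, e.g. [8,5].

[2,17]

Differencing gives [+2,+1], [+0,+2], [+0,+2], [-4,-1], [+2,+1], [+0,+2], [+0,+2], [-4,-1], [+2,+1], [+0,+2]. This is the pattern [+2,+1], [+0,+2], [+0,+2], [-4,-1] repeated.
step 11: apply [+0,+2] → [6,18]
step 12: apply [-4,-1] → [2,17]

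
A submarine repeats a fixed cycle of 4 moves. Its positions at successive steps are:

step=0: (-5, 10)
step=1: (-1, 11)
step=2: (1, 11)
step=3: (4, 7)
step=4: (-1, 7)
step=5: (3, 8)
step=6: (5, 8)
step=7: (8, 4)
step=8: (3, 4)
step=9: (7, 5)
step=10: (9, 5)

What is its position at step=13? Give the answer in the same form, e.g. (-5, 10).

(11, 2)

The moves between consecutive positions are (+4, +1), (+2, +0), (+3, -4), (-5, +0), (+4, +1), (+2, +0), (+3, -4), (-5, +0), (+4, +1), (+2, +0); they repeat the 4-cycle [(+4, +1), (+2, +0), (+3, -4), (-5, +0)].
step 11: apply (+3, -4) → (12, 1)
step 12: apply (-5, +0) → (7, 1)
step 13: apply (+4, +1) → (11, 2)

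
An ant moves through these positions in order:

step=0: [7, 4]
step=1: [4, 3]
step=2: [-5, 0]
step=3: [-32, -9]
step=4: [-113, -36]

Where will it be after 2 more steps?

Step-to-step displacements: [-3, -1], [-9, -3], [-27, -9], [-81, -27]; each is 3× the previous.
step 5: [-113, -36] + [-243, -81] → [-356, -117]
step 6: [-356, -117] + [-729, -243] → [-1085, -360]

[-1085, -360]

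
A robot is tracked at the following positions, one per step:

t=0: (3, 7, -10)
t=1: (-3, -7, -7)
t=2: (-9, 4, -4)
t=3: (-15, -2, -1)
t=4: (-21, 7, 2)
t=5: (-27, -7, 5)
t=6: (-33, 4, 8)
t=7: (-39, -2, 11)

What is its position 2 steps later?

The first coordinate changes by -6 each step, so at step 9 it is 3 + 9·(-6) = -51.
The second coordinate repeats the cycle [7, -7, 4, -2] with period 4; step 9 mod 4 = 1, giving -7.
The third coordinate changes by +3 each step, so at step 9 it is -10 + 9·(3) = 17.

(-51, -7, 17)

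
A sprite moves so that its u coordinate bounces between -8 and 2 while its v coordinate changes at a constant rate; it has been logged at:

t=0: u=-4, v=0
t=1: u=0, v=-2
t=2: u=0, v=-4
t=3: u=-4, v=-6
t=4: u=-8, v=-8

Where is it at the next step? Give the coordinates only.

The u coordinate reflects between -8 and 2, moving 4 per step.
  step 5: -8 → -4
The v coordinate changes by -2 each step: at step 5 it is -10.

u=-4, v=-10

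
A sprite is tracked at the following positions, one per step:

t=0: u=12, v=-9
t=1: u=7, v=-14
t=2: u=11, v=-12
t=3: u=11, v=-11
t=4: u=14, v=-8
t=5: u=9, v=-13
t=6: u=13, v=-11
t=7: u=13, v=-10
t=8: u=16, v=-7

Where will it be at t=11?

u=15, v=-9

Differencing gives (-5,-5), (+4,+2), (+0,+1), (+3,+3), (-5,-5), (+4,+2), (+0,+1), (+3,+3). This is the pattern (-5,-5), (+4,+2), (+0,+1), (+3,+3) repeated.
step 9: apply (-5,-5) → u=11, v=-12
step 10: apply (+4,+2) → u=15, v=-10
step 11: apply (+0,+1) → u=15, v=-9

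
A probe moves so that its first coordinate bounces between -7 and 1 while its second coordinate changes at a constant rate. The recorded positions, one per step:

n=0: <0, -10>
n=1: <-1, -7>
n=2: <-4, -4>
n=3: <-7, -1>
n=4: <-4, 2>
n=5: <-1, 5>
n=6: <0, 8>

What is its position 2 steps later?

The first coordinate reflects between -7 and 1, moving 3 per step.
  step 7: 0 → -3
  step 8: -3 → -6
The second coordinate changes by +3 each step: at step 8 it is 14.

<-6, 14>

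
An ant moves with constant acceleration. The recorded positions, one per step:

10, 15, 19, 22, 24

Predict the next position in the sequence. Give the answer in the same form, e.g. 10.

25

Successive displacements: +5, +4, +3, +2 — each changes by -1.
step 5: 24 + 1 → 25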